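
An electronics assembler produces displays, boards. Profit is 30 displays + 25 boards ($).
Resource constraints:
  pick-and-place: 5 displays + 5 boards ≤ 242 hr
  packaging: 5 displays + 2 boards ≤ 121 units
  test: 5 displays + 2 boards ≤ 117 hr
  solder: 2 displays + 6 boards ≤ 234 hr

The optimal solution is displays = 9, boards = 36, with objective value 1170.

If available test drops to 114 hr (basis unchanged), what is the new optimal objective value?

1155

Binding: test and solder. Non-binding: pick-and-place (17 unused), packaging (4 unused).
Slack constraints have shadow price 0 (complementary slackness).
The binding rows give the dual system: 5·y_test + 2·y_solder = 30 and 2·y_test + 6·y_solder = 25.
Solving: y_test = 5, y_solder = 2.5.
Δz = y_test·Δb = 5 × (-3) = -15, so new z* = 1170 − 15 = 1155.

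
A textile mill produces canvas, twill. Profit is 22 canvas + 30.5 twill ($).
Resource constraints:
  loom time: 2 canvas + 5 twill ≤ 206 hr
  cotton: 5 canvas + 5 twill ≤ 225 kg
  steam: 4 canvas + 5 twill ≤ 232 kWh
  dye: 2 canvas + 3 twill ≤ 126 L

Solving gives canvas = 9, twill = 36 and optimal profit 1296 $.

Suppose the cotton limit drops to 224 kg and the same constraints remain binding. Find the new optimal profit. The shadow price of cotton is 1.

Δb = -1, so new z* = 1296 + (1)·(-1) = 1296 − 1 = 1295.

1295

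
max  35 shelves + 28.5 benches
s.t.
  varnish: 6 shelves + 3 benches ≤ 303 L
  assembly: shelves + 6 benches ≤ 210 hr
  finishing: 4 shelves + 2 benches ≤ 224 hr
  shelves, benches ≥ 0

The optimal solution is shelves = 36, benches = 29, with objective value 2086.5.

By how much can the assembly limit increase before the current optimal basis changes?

Binding constraints: varnish, assembly. The basis is B = [[6,3],[1,6]] with det 33.
Per unit increase in assembly, x* moves by d = (-0.0909, 0.1818).
The basis stays optimal until shelves reaches 0; allowable increase = 396 hr.

396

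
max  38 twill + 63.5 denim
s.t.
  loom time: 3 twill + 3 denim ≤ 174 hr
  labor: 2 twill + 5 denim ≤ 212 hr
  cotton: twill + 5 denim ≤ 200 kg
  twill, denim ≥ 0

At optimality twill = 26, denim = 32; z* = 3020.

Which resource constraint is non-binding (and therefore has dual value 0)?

loom time: 174/174 (binding)
labor: 212/212 (binding)
cotton: 186/200 (slack 14)
By complementary slackness, a constraint with positive slack has shadow price 0 → cotton.

cotton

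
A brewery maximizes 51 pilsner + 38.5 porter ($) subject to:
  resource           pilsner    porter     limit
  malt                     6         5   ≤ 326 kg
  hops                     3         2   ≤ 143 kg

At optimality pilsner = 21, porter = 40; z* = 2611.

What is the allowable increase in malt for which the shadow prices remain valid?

Binding constraints: malt, hops. The basis is B = [[6,5],[3,2]] with det -3.
Per unit increase in malt, x* moves by d = (-0.6667, 1).
The basis stays optimal until pilsner reaches 0; allowable increase = 31.5 kg.

31.5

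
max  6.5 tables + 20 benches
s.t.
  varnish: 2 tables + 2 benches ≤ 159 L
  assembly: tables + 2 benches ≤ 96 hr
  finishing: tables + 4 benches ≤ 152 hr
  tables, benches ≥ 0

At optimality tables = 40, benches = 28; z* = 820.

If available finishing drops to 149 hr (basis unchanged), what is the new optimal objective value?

At the optimum: varnish uses 136 of 159 (slack = 23); assembly uses 96 of 96 (binding); finishing uses 152 of 152 (binding).
Since varnish is not tight, its dual is 0.
The binding rows give the dual system: 1·y_assembly + 1·y_finishing = 6.5 and 2·y_assembly + 4·y_finishing = 20.
→ y_assembly = 3 and y_finishing = 3.5.
Δz = y_finishing·Δb = 3.5 × (-3) = -10.5, so new z* = 820 − 10.5 = 809.5.

809.5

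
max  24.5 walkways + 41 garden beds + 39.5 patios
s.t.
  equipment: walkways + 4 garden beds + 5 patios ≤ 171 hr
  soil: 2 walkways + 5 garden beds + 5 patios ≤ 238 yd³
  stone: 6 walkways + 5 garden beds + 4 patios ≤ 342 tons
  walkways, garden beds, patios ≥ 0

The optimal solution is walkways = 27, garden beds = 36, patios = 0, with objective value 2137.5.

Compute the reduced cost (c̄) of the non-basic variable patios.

-5

Check each constraint at x*: equipment 171/171 (tight); soil 234/238 (slack 4); stone 342/342 (tight).
Since soil is not tight, its dual is 0.
From A_Bᵀ y = c: 1·y_equipment + 6·y_stone = 24.5; 4·y_equipment + 5·y_stone = 41.
This yields shadow prices y_equipment = 6.5, y_stone = 3.
Reduced cost of patios: c₃ − yᵀa₃ = 39.5 − (6.5·5 + 3·4) = 39.5 − 44.5 = -5.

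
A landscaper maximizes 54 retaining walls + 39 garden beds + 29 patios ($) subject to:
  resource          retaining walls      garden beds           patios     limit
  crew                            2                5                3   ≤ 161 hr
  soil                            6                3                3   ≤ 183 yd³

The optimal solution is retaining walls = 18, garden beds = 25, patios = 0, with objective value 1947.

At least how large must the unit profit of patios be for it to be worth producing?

Both crew and soil are binding at x*.
Dual feasibility on the basic columns requires 2·y_crew + 6·y_soil = 54, 5·y_crew + 3·y_soil = 39.
This yields shadow prices y_crew = 3, y_soil = 8.
patios enters the basis when its profit ≥ yᵀa₃ = 3·3 + 8·3 = 33.

33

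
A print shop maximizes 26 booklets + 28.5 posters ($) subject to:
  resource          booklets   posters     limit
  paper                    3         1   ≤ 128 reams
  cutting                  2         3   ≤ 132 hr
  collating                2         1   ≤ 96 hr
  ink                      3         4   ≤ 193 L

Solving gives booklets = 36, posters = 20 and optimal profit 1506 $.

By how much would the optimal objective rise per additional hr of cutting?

Binding: paper and cutting. Non-binding: collating (4 unused), ink (5 unused).
Since collating, ink are not tight, their duals are 0.
From A_Bᵀ y = c: 3·y_paper + 2·y_cutting = 26; 1·y_paper + 3·y_cutting = 28.5.
→ y_paper = 3 and y_cutting = 8.5.
Shadow price of cutting = 8.5.

8.5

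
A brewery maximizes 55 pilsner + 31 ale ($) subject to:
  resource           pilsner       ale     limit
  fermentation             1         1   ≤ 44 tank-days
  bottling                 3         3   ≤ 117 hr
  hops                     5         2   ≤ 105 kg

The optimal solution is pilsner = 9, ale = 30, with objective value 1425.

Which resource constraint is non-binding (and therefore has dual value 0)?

fermentation

fermentation: 39/44 (slack 5)
bottling: 117/117 (binding)
hops: 105/105 (binding)
By complementary slackness, a constraint with positive slack has shadow price 0 → fermentation.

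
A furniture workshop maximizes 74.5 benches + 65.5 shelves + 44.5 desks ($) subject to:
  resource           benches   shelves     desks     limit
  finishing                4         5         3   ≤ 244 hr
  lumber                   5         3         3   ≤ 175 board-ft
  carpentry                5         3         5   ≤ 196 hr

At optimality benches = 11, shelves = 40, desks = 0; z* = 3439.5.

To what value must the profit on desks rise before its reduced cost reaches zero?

49.5

Check each constraint at x*: finishing 244/244 (tight); lumber 175/175 (tight); carpentry 175/196 (slack 21).
Since carpentry is not tight, its dual is 0.
Dual feasibility on the basic columns requires 4·y_finishing + 5·y_lumber = 74.5, 5·y_finishing + 3·y_lumber = 65.5.
→ y_finishing = 8 and y_lumber = 8.5.
desks enters the basis when its profit ≥ yᵀa₃ = 8·3 + 8.5·3 = 49.5.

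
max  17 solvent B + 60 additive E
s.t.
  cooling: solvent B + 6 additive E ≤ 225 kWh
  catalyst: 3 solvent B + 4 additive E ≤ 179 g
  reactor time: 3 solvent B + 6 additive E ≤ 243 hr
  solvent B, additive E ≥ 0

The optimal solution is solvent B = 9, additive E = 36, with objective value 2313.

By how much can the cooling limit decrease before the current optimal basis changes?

16

Binding constraints: cooling, reactor time. The basis is B = [[1,6],[3,6]] with det -12.
Per unit decrease in cooling, x* moves by d = (0.5, -0.25).
The basis stays optimal until catalyst becomes binding; allowable decrease = 16 kWh.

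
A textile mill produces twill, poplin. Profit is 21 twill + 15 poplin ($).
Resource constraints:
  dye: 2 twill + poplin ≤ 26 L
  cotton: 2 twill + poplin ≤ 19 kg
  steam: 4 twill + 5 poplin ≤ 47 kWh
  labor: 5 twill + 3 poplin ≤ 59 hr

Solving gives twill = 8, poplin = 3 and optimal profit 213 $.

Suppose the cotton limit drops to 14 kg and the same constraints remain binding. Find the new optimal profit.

175.5

Check each constraint at x*: dye 19/26 (slack 7); cotton 19/19 (tight); steam 47/47 (tight); labor 49/59 (slack 10).
Slack constraints have shadow price 0 (complementary slackness).
Dual feasibility on the basic columns requires 2·y_cotton + 4·y_steam = 21, 1·y_cotton + 5·y_steam = 15.
This yields shadow prices y_cotton = 7.5, y_steam = 1.5.
Δz = y_cotton·Δb = 7.5 × (-5) = -37.5, so new z* = 213 − 37.5 = 175.5.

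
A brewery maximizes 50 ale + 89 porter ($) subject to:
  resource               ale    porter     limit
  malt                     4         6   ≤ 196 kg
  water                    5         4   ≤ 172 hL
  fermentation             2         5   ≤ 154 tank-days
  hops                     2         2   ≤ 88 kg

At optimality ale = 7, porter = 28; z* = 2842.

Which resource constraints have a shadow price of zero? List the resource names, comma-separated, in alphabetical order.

hops, water

malt: 196/196 (binding)
water: 147/172 (slack 25)
fermentation: 154/154 (binding)
hops: 70/88 (slack 18)
By complementary slackness, a constraint with positive slack has shadow price 0 → hops, water.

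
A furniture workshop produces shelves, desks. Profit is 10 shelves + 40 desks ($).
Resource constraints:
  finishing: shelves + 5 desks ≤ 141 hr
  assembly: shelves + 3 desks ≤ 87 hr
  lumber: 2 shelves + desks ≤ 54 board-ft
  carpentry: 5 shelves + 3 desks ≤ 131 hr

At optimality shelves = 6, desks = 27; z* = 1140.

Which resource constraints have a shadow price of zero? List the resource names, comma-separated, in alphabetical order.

finishing: 141/141 (binding)
assembly: 87/87 (binding)
lumber: 39/54 (slack 15)
carpentry: 111/131 (slack 20)
By complementary slackness, a constraint with positive slack has shadow price 0 → carpentry, lumber.

carpentry, lumber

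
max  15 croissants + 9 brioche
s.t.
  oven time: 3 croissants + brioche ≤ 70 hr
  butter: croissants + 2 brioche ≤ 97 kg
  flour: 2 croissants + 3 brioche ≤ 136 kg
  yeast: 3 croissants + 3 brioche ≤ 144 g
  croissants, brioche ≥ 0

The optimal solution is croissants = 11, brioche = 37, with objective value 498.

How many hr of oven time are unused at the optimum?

0

oven time used = 3·11 + 1·37 = 70; slack = 70 − 70 = 0.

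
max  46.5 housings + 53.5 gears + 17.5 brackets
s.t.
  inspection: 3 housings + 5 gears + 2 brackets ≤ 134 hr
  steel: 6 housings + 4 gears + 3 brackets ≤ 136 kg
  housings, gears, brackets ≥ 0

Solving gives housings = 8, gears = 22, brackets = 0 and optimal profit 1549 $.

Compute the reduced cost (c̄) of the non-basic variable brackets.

Both inspection and steel are binding at x*.
The binding rows give the dual system: 3·y_inspection + 6·y_steel = 46.5 and 5·y_inspection + 4·y_steel = 53.5.
Solving: y_inspection = 7.5, y_steel = 4.
Reduced cost of brackets: c₃ − yᵀa₃ = 17.5 − (7.5·2 + 4·3) = 17.5 − 27 = -9.5.

-9.5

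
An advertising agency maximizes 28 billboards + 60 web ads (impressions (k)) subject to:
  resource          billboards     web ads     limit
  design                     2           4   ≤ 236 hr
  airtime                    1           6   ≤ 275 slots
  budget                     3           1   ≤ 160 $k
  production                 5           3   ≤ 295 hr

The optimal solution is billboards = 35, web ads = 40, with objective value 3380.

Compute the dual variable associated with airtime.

8

At the optimum: design uses 230 of 236 (slack = 6); airtime uses 275 of 275 (binding); budget uses 145 of 160 (slack = 15); production uses 295 of 295 (binding).
Slack constraints have shadow price 0 (complementary slackness).
Dual feasibility on the basic columns requires 1·y_airtime + 5·y_production = 28, 6·y_airtime + 3·y_production = 60.
→ y_airtime = 8 and y_production = 4.
Shadow price of airtime = 8.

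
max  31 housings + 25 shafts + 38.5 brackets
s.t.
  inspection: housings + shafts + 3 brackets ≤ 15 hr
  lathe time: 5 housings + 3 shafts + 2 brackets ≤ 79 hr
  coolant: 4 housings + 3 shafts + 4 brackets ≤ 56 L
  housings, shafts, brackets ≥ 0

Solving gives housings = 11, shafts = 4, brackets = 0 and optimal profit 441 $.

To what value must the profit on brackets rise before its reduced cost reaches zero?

45

Binding: inspection and coolant. Non-binding: lathe time (12 unused).
Since lathe time is not tight, its dual is 0.
From A_Bᵀ y = c: 1·y_inspection + 4·y_coolant = 31; 1·y_inspection + 3·y_coolant = 25.
Solving: y_inspection = 7, y_coolant = 6.
brackets enters the basis when its profit ≥ yᵀa₃ = 7·3 + 6·4 = 45.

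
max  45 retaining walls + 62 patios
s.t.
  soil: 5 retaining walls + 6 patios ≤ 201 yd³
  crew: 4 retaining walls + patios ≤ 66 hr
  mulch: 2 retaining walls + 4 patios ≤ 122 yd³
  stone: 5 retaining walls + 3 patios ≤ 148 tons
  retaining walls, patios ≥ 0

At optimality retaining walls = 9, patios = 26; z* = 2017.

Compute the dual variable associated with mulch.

Binding: soil and mulch. Non-binding: crew (4 unused), stone (25 unused).
Since crew, stone are not tight, their duals are 0.
Dual feasibility on the basic columns requires 5·y_soil + 2·y_mulch = 45, 6·y_soil + 4·y_mulch = 62.
This yields shadow prices y_soil = 7, y_mulch = 5.
Shadow price of mulch = 5.

5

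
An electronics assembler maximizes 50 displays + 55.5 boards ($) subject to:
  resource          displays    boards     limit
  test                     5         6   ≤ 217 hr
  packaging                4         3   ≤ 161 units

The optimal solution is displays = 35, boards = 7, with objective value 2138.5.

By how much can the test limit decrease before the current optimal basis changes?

Binding constraints: test, packaging. The basis is B = [[5,6],[4,3]] with det -9.
Per unit decrease in test, x* moves by d = (0.3333, -0.4444).
The basis stays optimal until boards reaches 0; allowable decrease = 15.75 hr.

15.75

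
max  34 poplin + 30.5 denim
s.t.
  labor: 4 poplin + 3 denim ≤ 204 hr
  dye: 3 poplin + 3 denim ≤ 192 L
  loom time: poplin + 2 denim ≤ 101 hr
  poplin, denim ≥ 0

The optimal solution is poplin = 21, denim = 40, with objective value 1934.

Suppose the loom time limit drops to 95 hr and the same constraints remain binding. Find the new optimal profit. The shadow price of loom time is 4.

Δb = -6, so new z* = 1934 + (4)·(-6) = 1934 − 24 = 1910.

1910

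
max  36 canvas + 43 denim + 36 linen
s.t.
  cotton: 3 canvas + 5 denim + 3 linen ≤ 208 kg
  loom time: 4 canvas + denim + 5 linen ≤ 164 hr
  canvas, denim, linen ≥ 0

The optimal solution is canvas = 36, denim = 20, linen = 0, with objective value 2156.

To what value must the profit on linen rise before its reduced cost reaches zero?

39

At the optimum: cotton uses 208 of 208 (binding); loom time uses 164 of 164 (binding).
Dual feasibility on the basic columns requires 3·y_cotton + 4·y_loom time = 36, 5·y_cotton + 1·y_loom time = 43.
→ y_cotton = 8 and y_loom time = 3.
linen enters the basis when its profit ≥ yᵀa₃ = 8·3 + 3·5 = 39.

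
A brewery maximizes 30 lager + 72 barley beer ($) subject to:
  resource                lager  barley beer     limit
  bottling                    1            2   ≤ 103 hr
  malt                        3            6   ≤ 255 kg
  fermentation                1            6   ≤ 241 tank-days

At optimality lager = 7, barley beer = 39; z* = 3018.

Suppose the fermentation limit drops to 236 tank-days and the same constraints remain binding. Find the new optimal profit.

3003

Check each constraint at x*: bottling 85/103 (slack 18); malt 255/255 (tight); fermentation 241/241 (tight).
Slack constraints have shadow price 0 (complementary slackness).
The binding rows give the dual system: 3·y_malt + 1·y_fermentation = 30 and 6·y_malt + 6·y_fermentation = 72.
This yields shadow prices y_malt = 9, y_fermentation = 3.
Δz = y_fermentation·Δb = 3 × (-5) = -15, so new z* = 3018 − 15 = 3003.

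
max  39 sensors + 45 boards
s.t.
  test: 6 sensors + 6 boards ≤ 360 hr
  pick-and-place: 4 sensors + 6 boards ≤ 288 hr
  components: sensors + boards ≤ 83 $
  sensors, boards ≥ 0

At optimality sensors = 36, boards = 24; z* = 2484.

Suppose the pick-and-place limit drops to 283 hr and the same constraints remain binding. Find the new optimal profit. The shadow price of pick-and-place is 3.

Δb = -5, so new z* = 2484 + (3)·(-5) = 2484 − 15 = 2469.

2469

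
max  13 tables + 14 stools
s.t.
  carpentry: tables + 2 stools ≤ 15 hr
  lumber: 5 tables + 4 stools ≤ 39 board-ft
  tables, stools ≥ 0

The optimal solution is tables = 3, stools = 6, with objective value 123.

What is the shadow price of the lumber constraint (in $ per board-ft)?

2

At the optimum: carpentry uses 15 of 15 (binding); lumber uses 39 of 39 (binding).
The binding rows give the dual system: 1·y_carpentry + 5·y_lumber = 13 and 2·y_carpentry + 4·y_lumber = 14.
Solving: y_carpentry = 3, y_lumber = 2.
Shadow price of lumber = 2.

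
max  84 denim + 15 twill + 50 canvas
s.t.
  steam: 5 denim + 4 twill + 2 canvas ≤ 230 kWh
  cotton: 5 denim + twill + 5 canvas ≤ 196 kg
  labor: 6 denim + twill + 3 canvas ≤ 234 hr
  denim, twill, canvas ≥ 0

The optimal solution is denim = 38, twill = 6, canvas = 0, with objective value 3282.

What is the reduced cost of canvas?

-7

Binding: cotton and labor. Non-binding: steam (16 unused).
By complementary slackness, y = 0 for the non-binding constraint.
From A_Bᵀ y = c: 5·y_cotton + 6·y_labor = 84; 1·y_cotton + 1·y_labor = 15.
→ y_cotton = 6 and y_labor = 9.
Reduced cost of canvas: c₃ − yᵀa₃ = 50 − (6·5 + 9·3) = 50 − 57 = -7.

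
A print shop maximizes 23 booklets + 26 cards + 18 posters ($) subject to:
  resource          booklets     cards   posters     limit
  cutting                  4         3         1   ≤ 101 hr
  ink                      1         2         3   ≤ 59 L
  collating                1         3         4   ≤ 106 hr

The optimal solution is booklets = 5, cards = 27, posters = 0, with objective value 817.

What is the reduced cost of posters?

-7

Binding: cutting and ink. Non-binding: collating (20 unused).
By complementary slackness, y = 0 for the non-binding constraint.
The binding rows give the dual system: 4·y_cutting + 1·y_ink = 23 and 3·y_cutting + 2·y_ink = 26.
This yields shadow prices y_cutting = 4, y_ink = 7.
Reduced cost of posters: c₃ − yᵀa₃ = 18 − (4·1 + 7·3) = 18 − 25 = -7.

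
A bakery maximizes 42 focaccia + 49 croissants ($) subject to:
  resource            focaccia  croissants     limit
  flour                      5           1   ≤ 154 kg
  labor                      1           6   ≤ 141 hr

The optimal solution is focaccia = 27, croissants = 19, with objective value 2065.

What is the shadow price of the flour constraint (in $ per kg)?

7

Check each constraint at x*: flour 154/154 (tight); labor 141/141 (tight).
The binding rows give the dual system: 5·y_flour + 1·y_labor = 42 and 1·y_flour + 6·y_labor = 49.
Solving: y_flour = 7, y_labor = 7.
Shadow price of flour = 7.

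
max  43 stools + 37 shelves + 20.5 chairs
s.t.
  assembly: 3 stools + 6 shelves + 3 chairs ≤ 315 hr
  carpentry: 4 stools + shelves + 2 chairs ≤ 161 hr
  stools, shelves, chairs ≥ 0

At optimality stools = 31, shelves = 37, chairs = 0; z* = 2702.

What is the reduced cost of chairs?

-8.5

Check each constraint at x*: assembly 315/315 (tight); carpentry 161/161 (tight).
From A_Bᵀ y = c: 3·y_assembly + 4·y_carpentry = 43; 6·y_assembly + 1·y_carpentry = 37.
→ y_assembly = 5 and y_carpentry = 7.
Reduced cost of chairs: c₃ − yᵀa₃ = 20.5 − (5·3 + 7·2) = 20.5 − 29 = -8.5.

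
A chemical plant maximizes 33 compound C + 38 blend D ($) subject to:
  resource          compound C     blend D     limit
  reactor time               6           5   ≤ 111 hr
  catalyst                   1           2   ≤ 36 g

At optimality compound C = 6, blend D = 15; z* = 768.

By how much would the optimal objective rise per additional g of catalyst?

Check each constraint at x*: reactor time 111/111 (tight); catalyst 36/36 (tight).
Dual feasibility on the basic columns requires 6·y_reactor time + 1·y_catalyst = 33, 5·y_reactor time + 2·y_catalyst = 38.
Solving: y_reactor time = 4, y_catalyst = 9.
Shadow price of catalyst = 9.

9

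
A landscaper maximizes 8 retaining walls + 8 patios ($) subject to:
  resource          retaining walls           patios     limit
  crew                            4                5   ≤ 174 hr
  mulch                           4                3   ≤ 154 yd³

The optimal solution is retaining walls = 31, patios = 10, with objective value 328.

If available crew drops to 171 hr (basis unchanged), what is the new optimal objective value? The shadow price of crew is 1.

Δb = -3, so new z* = 328 + (1)·(-3) = 328 − 3 = 325.

325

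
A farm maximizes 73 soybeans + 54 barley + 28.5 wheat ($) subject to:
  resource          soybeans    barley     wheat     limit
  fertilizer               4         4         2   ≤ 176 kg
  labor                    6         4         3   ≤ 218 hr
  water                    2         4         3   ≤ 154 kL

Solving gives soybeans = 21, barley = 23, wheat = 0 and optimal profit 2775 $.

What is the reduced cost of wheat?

At the optimum: fertilizer uses 176 of 176 (binding); labor uses 218 of 218 (binding); water uses 134 of 154 (slack = 20).
Slack constraints have shadow price 0 (complementary slackness).
Dual feasibility on the basic columns requires 4·y_fertilizer + 6·y_labor = 73, 4·y_fertilizer + 4·y_labor = 54.
Solving: y_fertilizer = 4, y_labor = 9.5.
Reduced cost of wheat: c₃ − yᵀa₃ = 28.5 − (4·2 + 9.5·3) = 28.5 − 36.5 = -8.

-8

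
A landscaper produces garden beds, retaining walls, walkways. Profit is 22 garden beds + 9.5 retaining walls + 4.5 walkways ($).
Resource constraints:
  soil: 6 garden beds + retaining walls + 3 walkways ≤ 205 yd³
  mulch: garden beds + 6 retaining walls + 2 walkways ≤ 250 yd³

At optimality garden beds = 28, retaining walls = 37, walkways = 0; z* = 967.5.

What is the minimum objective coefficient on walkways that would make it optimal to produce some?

12.5

Both soil and mulch are binding at x*.
Dual feasibility on the basic columns requires 6·y_soil + 1·y_mulch = 22, 1·y_soil + 6·y_mulch = 9.5.
→ y_soil = 3.5 and y_mulch = 1.
walkways enters the basis when its profit ≥ yᵀa₃ = 3.5·3 + 1·2 = 12.5.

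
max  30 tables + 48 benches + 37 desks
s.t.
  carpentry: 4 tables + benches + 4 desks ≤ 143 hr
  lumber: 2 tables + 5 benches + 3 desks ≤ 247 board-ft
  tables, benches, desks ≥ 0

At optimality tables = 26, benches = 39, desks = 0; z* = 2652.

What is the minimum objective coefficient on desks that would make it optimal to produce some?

At the optimum: carpentry uses 143 of 143 (binding); lumber uses 247 of 247 (binding).
Dual feasibility on the basic columns requires 4·y_carpentry + 2·y_lumber = 30, 1·y_carpentry + 5·y_lumber = 48.
→ y_carpentry = 3 and y_lumber = 9.
desks enters the basis when its profit ≥ yᵀa₃ = 3·4 + 9·3 = 39.

39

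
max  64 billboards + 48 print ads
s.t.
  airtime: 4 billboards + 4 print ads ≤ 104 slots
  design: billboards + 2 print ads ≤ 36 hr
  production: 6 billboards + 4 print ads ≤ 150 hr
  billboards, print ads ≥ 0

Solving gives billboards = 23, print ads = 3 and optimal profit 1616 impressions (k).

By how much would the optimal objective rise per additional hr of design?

0

Check each constraint at x*: airtime 104/104 (tight); design 29/36 (slack 7); production 150/150 (tight).
Slack constraints have shadow price 0 (complementary slackness).
Dual feasibility on the basic columns requires 4·y_airtime + 6·y_production = 64, 4·y_airtime + 4·y_production = 48.
This yields shadow prices y_airtime = 4, y_production = 8.
Shadow price of design = 0.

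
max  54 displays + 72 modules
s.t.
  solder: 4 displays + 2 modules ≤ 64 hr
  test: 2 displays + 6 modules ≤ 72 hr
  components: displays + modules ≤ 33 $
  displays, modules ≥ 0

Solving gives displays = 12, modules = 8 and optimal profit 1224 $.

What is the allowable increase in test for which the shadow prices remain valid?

Binding constraints: solder, test. The basis is B = [[4,2],[2,6]] with det 20.
Per unit increase in test, x* moves by d = (-0.1, 0.2).
The basis stays optimal until displays reaches 0; allowable increase = 120 hr.

120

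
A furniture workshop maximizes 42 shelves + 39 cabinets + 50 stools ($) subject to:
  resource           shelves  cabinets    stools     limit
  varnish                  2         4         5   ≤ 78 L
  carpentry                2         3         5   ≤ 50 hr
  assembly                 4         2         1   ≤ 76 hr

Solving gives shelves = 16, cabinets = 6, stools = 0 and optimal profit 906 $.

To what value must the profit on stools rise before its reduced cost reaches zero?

51

At the optimum: varnish uses 56 of 78 (slack = 22); carpentry uses 50 of 50 (binding); assembly uses 76 of 76 (binding).
Slack constraints have shadow price 0 (complementary slackness).
Dual feasibility on the basic columns requires 2·y_carpentry + 4·y_assembly = 42, 3·y_carpentry + 2·y_assembly = 39.
→ y_carpentry = 9 and y_assembly = 6.
stools enters the basis when its profit ≥ yᵀa₃ = 9·5 + 6·1 = 51.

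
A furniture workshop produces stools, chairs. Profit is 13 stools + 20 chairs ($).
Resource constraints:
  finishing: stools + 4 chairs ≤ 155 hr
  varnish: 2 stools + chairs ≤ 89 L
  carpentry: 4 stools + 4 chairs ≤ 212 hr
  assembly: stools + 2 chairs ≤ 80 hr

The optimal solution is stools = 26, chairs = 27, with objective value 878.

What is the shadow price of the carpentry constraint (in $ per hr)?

Binding: carpentry and assembly. Non-binding: finishing (21 unused), varnish (10 unused).
Slack constraints have shadow price 0 (complementary slackness).
Dual feasibility on the basic columns requires 4·y_carpentry + 1·y_assembly = 13, 4·y_carpentry + 2·y_assembly = 20.
Solving: y_carpentry = 1.5, y_assembly = 7.
Shadow price of carpentry = 1.5.

1.5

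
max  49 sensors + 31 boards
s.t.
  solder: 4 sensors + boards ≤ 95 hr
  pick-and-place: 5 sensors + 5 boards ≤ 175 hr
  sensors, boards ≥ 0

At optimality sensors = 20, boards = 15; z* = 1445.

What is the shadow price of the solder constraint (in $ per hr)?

6

Both solder and pick-and-place are binding at x*.
From A_Bᵀ y = c: 4·y_solder + 5·y_pick-and-place = 49; 1·y_solder + 5·y_pick-and-place = 31.
→ y_solder = 6 and y_pick-and-place = 5.
Shadow price of solder = 6.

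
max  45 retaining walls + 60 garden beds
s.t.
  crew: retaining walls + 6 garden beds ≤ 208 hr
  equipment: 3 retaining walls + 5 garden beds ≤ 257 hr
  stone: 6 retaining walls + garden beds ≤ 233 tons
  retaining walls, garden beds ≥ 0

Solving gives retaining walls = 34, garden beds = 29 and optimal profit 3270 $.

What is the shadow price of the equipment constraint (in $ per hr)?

At the optimum: crew uses 208 of 208 (binding); equipment uses 247 of 257 (slack = 10); stone uses 233 of 233 (binding).
By complementary slackness, y = 0 for the non-binding constraint.
The binding rows give the dual system: 1·y_crew + 6·y_stone = 45 and 6·y_crew + 1·y_stone = 60.
Solving: y_crew = 9, y_stone = 6.
Shadow price of equipment = 0.

0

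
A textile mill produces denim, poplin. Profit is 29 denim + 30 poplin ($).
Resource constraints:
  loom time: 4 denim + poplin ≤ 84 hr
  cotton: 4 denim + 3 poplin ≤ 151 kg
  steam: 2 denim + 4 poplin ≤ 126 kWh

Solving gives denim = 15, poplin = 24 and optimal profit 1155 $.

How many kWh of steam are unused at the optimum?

steam used = 2·15 + 4·24 = 126; slack = 126 − 126 = 0.

0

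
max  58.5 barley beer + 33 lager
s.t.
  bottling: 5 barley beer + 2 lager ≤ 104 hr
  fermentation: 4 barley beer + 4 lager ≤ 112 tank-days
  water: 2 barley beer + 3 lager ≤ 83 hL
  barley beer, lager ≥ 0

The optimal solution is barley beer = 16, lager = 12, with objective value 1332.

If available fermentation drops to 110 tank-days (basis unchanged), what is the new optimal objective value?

At the optimum: bottling uses 104 of 104 (binding); fermentation uses 112 of 112 (binding); water uses 68 of 83 (slack = 15).
By complementary slackness, y = 0 for the non-binding constraint.
From A_Bᵀ y = c: 5·y_bottling + 4·y_fermentation = 58.5; 2·y_bottling + 4·y_fermentation = 33.
This yields shadow prices y_bottling = 8.5, y_fermentation = 4.
Δz = y_fermentation·Δb = 4 × (-2) = -8, so new z* = 1332 − 8 = 1324.

1324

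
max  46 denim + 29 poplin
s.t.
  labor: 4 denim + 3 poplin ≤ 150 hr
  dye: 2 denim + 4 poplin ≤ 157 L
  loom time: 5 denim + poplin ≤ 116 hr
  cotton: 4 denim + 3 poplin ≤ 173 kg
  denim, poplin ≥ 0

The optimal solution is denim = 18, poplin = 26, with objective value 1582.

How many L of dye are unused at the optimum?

dye used = 2·18 + 4·26 = 140; slack = 157 − 140 = 17.

17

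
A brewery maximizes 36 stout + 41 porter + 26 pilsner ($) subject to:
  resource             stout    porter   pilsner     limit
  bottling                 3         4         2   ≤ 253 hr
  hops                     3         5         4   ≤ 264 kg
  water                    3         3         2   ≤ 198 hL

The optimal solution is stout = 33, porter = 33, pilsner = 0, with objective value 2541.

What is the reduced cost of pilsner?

Binding: hops and water. Non-binding: bottling (22 unused).
Slack constraints have shadow price 0 (complementary slackness).
The binding rows give the dual system: 3·y_hops + 3·y_water = 36 and 5·y_hops + 3·y_water = 41.
→ y_hops = 2.5 and y_water = 9.5.
Reduced cost of pilsner: c₃ − yᵀa₃ = 26 − (2.5·4 + 9.5·2) = 26 − 29 = -3.

-3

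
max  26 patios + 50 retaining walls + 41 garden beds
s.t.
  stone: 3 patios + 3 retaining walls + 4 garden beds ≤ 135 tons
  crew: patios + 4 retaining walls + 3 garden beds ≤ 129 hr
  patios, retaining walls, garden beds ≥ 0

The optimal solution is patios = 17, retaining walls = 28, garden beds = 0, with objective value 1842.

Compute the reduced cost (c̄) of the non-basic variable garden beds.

-7

Both stone and crew are binding at x*.
Dual feasibility on the basic columns requires 3·y_stone + 1·y_crew = 26, 3·y_stone + 4·y_crew = 50.
This yields shadow prices y_stone = 6, y_crew = 8.
Reduced cost of garden beds: c₃ − yᵀa₃ = 41 − (6·4 + 8·3) = 41 − 48 = -7.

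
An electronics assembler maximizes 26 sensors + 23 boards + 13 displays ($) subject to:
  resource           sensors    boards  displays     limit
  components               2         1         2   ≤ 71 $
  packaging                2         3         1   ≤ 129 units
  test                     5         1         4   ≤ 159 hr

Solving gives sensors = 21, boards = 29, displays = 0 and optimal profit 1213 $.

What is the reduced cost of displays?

Check each constraint at x*: components 71/71 (tight); packaging 129/129 (tight); test 134/159 (slack 25).
By complementary slackness, y = 0 for the non-binding constraint.
From A_Bᵀ y = c: 2·y_components + 2·y_packaging = 26; 1·y_components + 3·y_packaging = 23.
Solving: y_components = 8, y_packaging = 5.
Reduced cost of displays: c₃ − yᵀa₃ = 13 − (8·2 + 5·1) = 13 − 21 = -8.

-8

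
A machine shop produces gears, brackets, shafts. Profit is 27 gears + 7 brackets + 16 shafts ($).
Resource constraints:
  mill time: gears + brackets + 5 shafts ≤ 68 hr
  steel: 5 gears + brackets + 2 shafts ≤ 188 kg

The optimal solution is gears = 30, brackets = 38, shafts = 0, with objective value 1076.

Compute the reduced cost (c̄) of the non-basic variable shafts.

-4

Both mill time and steel are binding at x*.
From A_Bᵀ y = c: 1·y_mill time + 5·y_steel = 27; 1·y_mill time + 1·y_steel = 7.
Solving: y_mill time = 2, y_steel = 5.
Reduced cost of shafts: c₃ − yᵀa₃ = 16 − (2·5 + 5·2) = 16 − 20 = -4.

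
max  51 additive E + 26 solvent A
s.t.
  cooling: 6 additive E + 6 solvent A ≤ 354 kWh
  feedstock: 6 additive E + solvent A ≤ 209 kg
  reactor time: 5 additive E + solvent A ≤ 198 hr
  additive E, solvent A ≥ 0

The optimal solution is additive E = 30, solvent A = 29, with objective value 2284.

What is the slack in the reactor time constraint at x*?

reactor time used = 5·30 + 1·29 = 179; slack = 198 − 179 = 19.

19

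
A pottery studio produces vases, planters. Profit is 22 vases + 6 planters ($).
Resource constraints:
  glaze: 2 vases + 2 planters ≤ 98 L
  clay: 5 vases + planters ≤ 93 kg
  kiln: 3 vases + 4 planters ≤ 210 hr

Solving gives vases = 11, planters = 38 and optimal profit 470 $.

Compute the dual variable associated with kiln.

0

Check each constraint at x*: glaze 98/98 (tight); clay 93/93 (tight); kiln 185/210 (slack 25).
Slack constraints have shadow price 0 (complementary slackness).
From A_Bᵀ y = c: 2·y_glaze + 5·y_clay = 22; 2·y_glaze + 1·y_clay = 6.
Solving: y_glaze = 1, y_clay = 4.
Shadow price of kiln = 0.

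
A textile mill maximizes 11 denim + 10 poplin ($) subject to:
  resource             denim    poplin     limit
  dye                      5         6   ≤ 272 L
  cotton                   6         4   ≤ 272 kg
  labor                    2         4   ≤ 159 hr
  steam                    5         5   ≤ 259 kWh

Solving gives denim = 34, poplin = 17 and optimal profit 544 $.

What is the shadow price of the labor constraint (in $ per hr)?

Check each constraint at x*: dye 272/272 (tight); cotton 272/272 (tight); labor 136/159 (slack 23); steam 255/259 (slack 4).
Slack constraints have shadow price 0 (complementary slackness).
From A_Bᵀ y = c: 5·y_dye + 6·y_cotton = 11; 6·y_dye + 4·y_cotton = 10.
→ y_dye = 1 and y_cotton = 1.
Shadow price of labor = 0.

0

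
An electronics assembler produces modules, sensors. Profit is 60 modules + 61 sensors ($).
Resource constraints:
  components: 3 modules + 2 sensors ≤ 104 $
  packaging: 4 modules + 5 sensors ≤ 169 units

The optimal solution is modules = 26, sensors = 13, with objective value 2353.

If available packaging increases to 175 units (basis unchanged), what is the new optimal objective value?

Check each constraint at x*: components 104/104 (tight); packaging 169/169 (tight).
The binding rows give the dual system: 3·y_components + 4·y_packaging = 60 and 2·y_components + 5·y_packaging = 61.
This yields shadow prices y_components = 8, y_packaging = 9.
Δz = y_packaging·Δb = 9 × (6) = 54, so new z* = 2353 + 54 = 2407.

2407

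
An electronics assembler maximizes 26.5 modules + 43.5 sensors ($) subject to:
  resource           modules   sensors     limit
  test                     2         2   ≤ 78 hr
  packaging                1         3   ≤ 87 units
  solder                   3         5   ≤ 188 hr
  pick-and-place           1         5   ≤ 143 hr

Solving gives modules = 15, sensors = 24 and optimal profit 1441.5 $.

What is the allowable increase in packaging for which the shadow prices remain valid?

4

Binding constraints: test, packaging. The basis is B = [[2,2],[1,3]] with det 4.
Per unit increase in packaging, x* moves by d = (-0.5, 0.5).
The basis stays optimal until pick-and-place becomes binding; allowable increase = 4 units.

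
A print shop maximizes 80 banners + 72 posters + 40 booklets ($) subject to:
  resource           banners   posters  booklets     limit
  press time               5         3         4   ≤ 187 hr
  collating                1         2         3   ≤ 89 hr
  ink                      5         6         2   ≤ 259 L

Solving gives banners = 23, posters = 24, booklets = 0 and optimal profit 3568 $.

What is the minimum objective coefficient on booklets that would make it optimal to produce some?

48

Binding: press time and ink. Non-binding: collating (18 unused).
Slack constraints have shadow price 0 (complementary slackness).
From A_Bᵀ y = c: 5·y_press time + 5·y_ink = 80; 3·y_press time + 6·y_ink = 72.
Solving: y_press time = 8, y_ink = 8.
booklets enters the basis when its profit ≥ yᵀa₃ = 8·4 + 8·2 = 48.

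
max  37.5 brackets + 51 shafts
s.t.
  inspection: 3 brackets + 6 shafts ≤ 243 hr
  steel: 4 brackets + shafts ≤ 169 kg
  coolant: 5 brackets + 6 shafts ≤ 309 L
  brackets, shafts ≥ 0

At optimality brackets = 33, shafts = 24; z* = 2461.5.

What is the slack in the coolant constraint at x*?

coolant used = 5·33 + 6·24 = 309; slack = 309 − 309 = 0.

0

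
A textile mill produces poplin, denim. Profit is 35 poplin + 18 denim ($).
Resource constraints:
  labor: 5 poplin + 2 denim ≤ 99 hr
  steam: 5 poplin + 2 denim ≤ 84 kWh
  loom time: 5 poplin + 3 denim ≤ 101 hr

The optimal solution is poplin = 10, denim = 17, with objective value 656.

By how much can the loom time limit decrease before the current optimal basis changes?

Binding constraints: steam, loom time. The basis is B = [[5,2],[5,3]] with det 5.
Per unit decrease in loom time, x* moves by d = (0.4, -1).
The basis stays optimal until denim reaches 0; allowable decrease = 17 hr.

17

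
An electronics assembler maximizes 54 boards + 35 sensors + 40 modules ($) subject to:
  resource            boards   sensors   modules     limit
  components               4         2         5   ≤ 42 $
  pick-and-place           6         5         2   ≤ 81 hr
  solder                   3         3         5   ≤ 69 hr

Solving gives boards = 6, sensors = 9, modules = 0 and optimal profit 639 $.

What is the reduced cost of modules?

Binding: components and pick-and-place. Non-binding: solder (24 unused).
By complementary slackness, y = 0 for the non-binding constraint.
Dual feasibility on the basic columns requires 4·y_components + 6·y_pick-and-place = 54, 2·y_components + 5·y_pick-and-place = 35.
This yields shadow prices y_components = 7.5, y_pick-and-place = 4.
Reduced cost of modules: c₃ − yᵀa₃ = 40 − (7.5·5 + 4·2) = 40 − 45.5 = -5.5.

-5.5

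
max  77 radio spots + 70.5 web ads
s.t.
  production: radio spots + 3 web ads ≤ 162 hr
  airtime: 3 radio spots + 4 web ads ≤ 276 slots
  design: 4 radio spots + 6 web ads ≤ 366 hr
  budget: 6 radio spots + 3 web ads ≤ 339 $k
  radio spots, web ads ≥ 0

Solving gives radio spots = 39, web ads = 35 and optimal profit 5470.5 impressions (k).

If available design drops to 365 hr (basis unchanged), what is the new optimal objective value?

5462.5

Binding: design and budget. Non-binding: production (18 unused), airtime (19 unused).
By complementary slackness, y = 0 for the non-binding constraints.
From A_Bᵀ y = c: 4·y_design + 6·y_budget = 77; 6·y_design + 3·y_budget = 70.5.
Solving: y_design = 8, y_budget = 7.5.
Δz = y_design·Δb = 8 × (-1) = -8, so new z* = 5470.5 − 8 = 5462.5.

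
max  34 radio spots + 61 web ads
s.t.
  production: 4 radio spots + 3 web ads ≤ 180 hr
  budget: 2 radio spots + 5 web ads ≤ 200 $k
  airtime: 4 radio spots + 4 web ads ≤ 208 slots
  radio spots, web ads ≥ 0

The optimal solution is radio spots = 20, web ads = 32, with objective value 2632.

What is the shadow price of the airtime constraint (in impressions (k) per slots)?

At the optimum: production uses 176 of 180 (slack = 4); budget uses 200 of 200 (binding); airtime uses 208 of 208 (binding).
Since production is not tight, its dual is 0.
The binding rows give the dual system: 2·y_budget + 4·y_airtime = 34 and 5·y_budget + 4·y_airtime = 61.
This yields shadow prices y_budget = 9, y_airtime = 4.
Shadow price of airtime = 4.

4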